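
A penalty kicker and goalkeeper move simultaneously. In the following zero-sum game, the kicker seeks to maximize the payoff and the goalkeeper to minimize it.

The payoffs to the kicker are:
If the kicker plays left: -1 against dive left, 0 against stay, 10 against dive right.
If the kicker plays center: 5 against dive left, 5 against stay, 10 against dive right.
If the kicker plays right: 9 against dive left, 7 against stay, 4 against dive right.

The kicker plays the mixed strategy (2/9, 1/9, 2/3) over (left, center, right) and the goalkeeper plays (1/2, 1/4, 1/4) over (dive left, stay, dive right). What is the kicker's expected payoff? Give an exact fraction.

215/36

Against (1/2, 1/4, 1/4), each row's expected payoff is left: 2; center: 25/4; right: 29/4.
Taking the (2/9, 1/9, 2/3)-weighted average: (2/9)·(2) + (1/9)·(25/4) + (2/3)·(29/4) = 215/36.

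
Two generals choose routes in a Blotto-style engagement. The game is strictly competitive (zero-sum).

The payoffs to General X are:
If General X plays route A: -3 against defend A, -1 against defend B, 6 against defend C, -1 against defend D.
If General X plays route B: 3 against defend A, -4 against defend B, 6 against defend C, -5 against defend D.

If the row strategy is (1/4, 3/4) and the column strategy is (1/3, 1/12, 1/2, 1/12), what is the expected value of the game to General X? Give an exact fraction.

Against (1/3, 1/12, 1/2, 1/12), each row's expected payoff is route A: 11/6; route B: 13/4.
Taking the (1/4, 3/4)-weighted average: (1/4)·(11/6) + (3/4)·(13/4) = 139/48.

139/48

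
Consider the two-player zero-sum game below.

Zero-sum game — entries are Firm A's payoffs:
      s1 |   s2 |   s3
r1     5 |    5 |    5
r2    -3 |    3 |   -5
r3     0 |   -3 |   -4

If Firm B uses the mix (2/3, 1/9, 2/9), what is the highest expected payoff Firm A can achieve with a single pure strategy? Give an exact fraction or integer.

r1: (5)·(2/3) + (5)·(1/9) + (5)·(2/9) = 5.
r2: (-3)·(2/3) + (3)·(1/9) + (-5)·(2/9) = -25/9.
r3: (0)·(2/3) + (-3)·(1/9) + (-4)·(2/9) = -11/9.
The best pure response is r1 with expected payoff 5.

5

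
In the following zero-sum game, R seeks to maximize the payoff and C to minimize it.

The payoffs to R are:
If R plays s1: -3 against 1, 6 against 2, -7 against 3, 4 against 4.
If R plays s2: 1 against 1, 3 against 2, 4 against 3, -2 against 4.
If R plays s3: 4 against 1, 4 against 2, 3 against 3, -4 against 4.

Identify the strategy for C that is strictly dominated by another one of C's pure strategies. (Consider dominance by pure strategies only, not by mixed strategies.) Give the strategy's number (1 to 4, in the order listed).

C prefers columns that give R less. Compare 2 with 4: 4 < 6, -2 < 3, -4 < 4.
So 4 strictly dominates 2 for C; 2 is strictly dominated.

2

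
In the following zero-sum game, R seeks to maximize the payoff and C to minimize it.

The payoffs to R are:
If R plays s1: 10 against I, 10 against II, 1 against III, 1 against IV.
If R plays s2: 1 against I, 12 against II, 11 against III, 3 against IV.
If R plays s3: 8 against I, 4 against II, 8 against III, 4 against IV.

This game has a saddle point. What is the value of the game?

Row minima: 1, 1, 4 → R's maximin is 4.
Column maxima: 10, 12, 11, 4 → C's minimax is 4.
They coincide at (s3, IV), so the value is 4.

4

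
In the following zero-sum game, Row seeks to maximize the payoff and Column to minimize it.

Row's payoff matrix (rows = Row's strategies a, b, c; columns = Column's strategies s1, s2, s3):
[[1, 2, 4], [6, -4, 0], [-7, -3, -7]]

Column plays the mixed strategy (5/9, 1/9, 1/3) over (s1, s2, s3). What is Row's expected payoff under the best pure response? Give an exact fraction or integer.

a: (1)·(5/9) + (2)·(1/9) + (4)·(1/3) = 19/9.
b: (6)·(5/9) + (-4)·(1/9) + (0)·(1/3) = 26/9.
c: (-7)·(5/9) + (-3)·(1/9) + (-7)·(1/3) = -59/9.
The best pure response is b with expected payoff 26/9.

26/9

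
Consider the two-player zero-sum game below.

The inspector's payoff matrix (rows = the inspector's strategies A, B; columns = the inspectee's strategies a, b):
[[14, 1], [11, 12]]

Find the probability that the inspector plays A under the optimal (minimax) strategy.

Row minima are 1 and 11, so the inspector's maximin is 11; column maxima are 14 and 12, so the inspectee's minimax is 12. These differ, so the equilibrium is in mixed strategies.
Let the inspector play A with probability p. The inspectee is indifferent when 14p + 11(1−p) = p + 12(1−p), giving p = 1/14.

1/14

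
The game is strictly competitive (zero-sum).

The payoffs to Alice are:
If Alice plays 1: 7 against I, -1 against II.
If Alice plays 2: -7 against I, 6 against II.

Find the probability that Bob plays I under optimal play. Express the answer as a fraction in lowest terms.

1/3

Row minima are -1 and -7, so Alice's maximin is -1; column maxima are 7 and 6, so Bob's minimax is 6. These differ, so the equilibrium is in mixed strategies.
Let Bob play I with probability q. Alice is indifferent when 7q − (1−q) = −7q + 6(1−q), giving q = 1/3.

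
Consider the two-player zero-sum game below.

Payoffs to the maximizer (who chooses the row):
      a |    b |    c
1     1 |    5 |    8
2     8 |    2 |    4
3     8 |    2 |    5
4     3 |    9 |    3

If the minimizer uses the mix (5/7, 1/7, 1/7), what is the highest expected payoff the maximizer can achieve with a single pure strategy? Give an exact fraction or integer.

47/7

1: (1)·(5/7) + (5)·(1/7) + (8)·(1/7) = 18/7.
2: (8)·(5/7) + (2)·(1/7) + (4)·(1/7) = 46/7.
3: (8)·(5/7) + (2)·(1/7) + (5)·(1/7) = 47/7.
4: (3)·(5/7) + (9)·(1/7) + (3)·(1/7) = 27/7.
The best pure response is 3 with expected payoff 47/7.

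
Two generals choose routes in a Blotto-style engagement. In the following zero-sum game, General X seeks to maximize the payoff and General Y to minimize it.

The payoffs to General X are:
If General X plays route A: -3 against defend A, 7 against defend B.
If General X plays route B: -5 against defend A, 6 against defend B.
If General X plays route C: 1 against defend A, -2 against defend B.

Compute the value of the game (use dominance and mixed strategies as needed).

Row route B is strictly dominated by row route A, so General X never plays it.
The remaining 2×2 game on (route A, route C) × (defend A, defend B) has no saddle point. Let General X play route A with probability p; indifference gives −3p + (1−p) = 7p − 2(1−p), so p = 3/13.
Similarly General Y's optimal q on defend A is 9/13, and the value is -3·(9/13) + (7)·(4/13) = 1/13.

1/13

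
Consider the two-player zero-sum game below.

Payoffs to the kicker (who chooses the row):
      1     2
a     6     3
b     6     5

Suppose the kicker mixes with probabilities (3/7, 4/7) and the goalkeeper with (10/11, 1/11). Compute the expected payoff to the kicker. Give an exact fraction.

449/77

Against (10/11, 1/11), each row's expected payoff is a: 63/11; b: 65/11.
Taking the (3/7, 4/7)-weighted average: (3/7)·(63/11) + (4/7)·(65/11) = 449/77.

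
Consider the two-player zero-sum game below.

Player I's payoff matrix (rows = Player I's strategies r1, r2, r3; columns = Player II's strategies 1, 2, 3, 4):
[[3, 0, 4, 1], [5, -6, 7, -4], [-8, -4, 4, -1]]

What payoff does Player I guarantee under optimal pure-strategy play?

Row minima: 0, -6, -8 → Player I's maximin is 0.
Column maxima: 5, 0, 7, 1 → Player II's minimax is 0.
They coincide at (r1, 2), so the value is 0.

0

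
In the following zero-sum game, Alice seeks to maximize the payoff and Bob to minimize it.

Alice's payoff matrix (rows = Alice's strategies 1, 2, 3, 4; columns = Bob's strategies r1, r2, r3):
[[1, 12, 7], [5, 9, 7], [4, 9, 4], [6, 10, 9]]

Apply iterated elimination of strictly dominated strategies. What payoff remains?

6

Row 2 is strictly dominated by row 4 (6>5, 10>9, 9>7); eliminate 2.
Row 3 is strictly dominated by row 4 (6>4, 10>9, 9>4); eliminate 3.
Column r2 is strictly dominated by r1 for Bob (1<12, 6<10); eliminate r2.
Row 1 is strictly dominated by row 4 (6>1, 9>7); eliminate 1.
Column r3 is strictly dominated by r1 for Bob (6<9); eliminate r3.
Only (4, r1) remains, with payoff 6.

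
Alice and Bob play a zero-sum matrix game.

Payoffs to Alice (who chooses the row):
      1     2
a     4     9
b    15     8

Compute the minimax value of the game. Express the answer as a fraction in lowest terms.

Row minima are 4 and 8, so Alice's maximin is 8; column maxima are 15 and 9, so Bob's minimax is 9. These differ, so the equilibrium is in mixed strategies.
Let Alice play a with probability p. Bob is indifferent when 4p + 15(1−p) = 9p + 8(1−p), giving p = 7/12.
Let Bob play 1 with probability q. Alice is indifferent when 4q + 9(1−q) = 15q + 8(1−q), giving q = 1/12.
The value is 4·(1/12) + (9)·(11/12) = 103/12.

103/12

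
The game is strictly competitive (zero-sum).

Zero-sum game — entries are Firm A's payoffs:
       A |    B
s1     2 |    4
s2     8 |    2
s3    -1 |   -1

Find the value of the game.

Row s3 is strictly dominated by row s1, so Firm A never plays it.
The remaining 2×2 game on (s1, s2) × (A, B) has no saddle point. Let Firm A play s1 with probability p; indifference gives 2p + 8(1−p) = 4p + 2(1−p), so p = 3/4.
Similarly Firm B's optimal q on A is 1/4, and the value is 2·(1/4) + (4)·(3/4) = 7/2.

7/2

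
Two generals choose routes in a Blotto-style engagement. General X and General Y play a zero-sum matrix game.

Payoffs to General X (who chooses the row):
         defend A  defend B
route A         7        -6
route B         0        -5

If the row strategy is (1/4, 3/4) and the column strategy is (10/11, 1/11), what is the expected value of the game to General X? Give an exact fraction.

49/44

Against (10/11, 1/11), each row's expected payoff is route A: 64/11; route B: -5/11.
Taking the (1/4, 3/4)-weighted average: (1/4)·(64/11) + (3/4)·(-5/11) = 49/44.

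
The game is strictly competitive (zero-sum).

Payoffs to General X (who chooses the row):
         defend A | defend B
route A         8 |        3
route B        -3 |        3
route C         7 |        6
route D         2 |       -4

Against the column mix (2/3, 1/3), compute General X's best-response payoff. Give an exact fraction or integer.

route A: (8)·(2/3) + (3)·(1/3) = 19/3.
route B: (-3)·(2/3) + (3)·(1/3) = -1.
route C: (7)·(2/3) + (6)·(1/3) = 20/3.
route D: (2)·(2/3) + (-4)·(1/3) = 0.
The best pure response is route C with expected payoff 20/3.

20/3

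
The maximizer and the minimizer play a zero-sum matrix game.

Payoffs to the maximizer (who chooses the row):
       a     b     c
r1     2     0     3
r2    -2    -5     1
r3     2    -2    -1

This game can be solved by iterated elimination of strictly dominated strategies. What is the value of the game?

0

Column a is strictly dominated by b for the minimizer (0<2, -5<-2, -2<2); eliminate a.
Column c is strictly dominated by b for the minimizer (0<3, -5<1, -2<-1); eliminate c.
Row r3 is strictly dominated by row r1 (0>-2); eliminate r3.
Row r2 is strictly dominated by row r1 (0>-5); eliminate r2.
Only (r1, b) remains, with payoff 0.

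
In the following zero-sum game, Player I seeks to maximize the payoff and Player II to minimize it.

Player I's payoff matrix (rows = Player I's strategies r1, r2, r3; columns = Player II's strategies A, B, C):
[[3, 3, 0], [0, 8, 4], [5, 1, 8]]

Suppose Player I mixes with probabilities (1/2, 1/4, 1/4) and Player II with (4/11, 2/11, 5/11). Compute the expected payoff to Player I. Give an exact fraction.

67/22

Against (4/11, 2/11, 5/11), each row's expected payoff is r1: 18/11; r2: 36/11; r3: 62/11.
Taking the (1/2, 1/4, 1/4)-weighted average: (1/2)·(18/11) + (1/4)·(36/11) + (1/4)·(62/11) = 67/22.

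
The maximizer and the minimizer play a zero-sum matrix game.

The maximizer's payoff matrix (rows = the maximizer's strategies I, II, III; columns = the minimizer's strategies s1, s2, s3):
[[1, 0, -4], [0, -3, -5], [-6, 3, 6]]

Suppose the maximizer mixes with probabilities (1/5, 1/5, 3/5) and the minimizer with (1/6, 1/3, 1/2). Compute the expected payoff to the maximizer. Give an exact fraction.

Against (1/6, 1/3, 1/2), each row's expected payoff is I: -11/6; II: -7/2; III: 3.
Taking the (1/5, 1/5, 3/5)-weighted average: (1/5)·(-11/6) + (1/5)·(-7/2) + (3/5)·(3) = 11/15.

11/15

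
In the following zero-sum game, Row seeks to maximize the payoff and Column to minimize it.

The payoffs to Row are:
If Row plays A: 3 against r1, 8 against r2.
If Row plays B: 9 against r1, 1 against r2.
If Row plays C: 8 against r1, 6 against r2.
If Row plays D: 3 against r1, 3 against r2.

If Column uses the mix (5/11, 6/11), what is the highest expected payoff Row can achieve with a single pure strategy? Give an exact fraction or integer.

76/11

A: (3)·(5/11) + (8)·(6/11) = 63/11.
B: (9)·(5/11) + (1)·(6/11) = 51/11.
C: (8)·(5/11) + (6)·(6/11) = 76/11.
D: (3)·(5/11) + (3)·(6/11) = 3.
The best pure response is C with expected payoff 76/11.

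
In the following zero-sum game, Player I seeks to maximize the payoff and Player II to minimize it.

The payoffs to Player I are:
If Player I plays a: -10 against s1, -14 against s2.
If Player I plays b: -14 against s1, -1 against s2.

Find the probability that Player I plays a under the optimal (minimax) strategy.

Row minima are -14 and -14, so Player I's maximin is -14; column maxima are -10 and -1, so Player II's minimax is -10. These differ, so the equilibrium is in mixed strategies.
Let Player I play a with probability p. Player II is indifferent when −10p − 14(1−p) = −14p − (1−p), giving p = 13/17.

13/17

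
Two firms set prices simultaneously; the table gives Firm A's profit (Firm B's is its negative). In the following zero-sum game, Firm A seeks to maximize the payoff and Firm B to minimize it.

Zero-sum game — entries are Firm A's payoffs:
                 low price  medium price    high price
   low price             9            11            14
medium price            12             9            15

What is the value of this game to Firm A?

51/5

Column high price is strictly dominated by medium price for Firm B (it gives Firm A more in every row).
The remaining 2×2 game on (low price, medium price) × (low price, medium price) has no saddle point. Let Firm A play low price with probability p; indifference gives 9p + 12(1−p) = 11p + 9(1−p), so p = 3/5.
Similarly Firm B's optimal q on low price is 2/5, and the value is 9·(2/5) + (11)·(3/5) = 51/5.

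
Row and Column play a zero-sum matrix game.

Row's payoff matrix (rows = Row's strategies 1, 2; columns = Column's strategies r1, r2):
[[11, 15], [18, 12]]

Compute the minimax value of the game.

Row minima are 11 and 12, so Row's maximin is 12; column maxima are 18 and 15, so Column's minimax is 15. These differ, so the equilibrium is in mixed strategies.
Let Row play 1 with probability p. Column is indifferent when 11p + 18(1−p) = 15p + 12(1−p), giving p = 3/5.
Let Column play r1 with probability q. Row is indifferent when 11q + 15(1−q) = 18q + 12(1−q), giving q = 3/10.
The value is 11·(3/10) + (15)·(7/10) = 69/5.

69/5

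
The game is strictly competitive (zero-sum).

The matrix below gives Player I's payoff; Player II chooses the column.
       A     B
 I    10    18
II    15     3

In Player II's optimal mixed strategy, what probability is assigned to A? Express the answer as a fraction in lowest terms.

Row minima are 10 and 3, so Player I's maximin is 10; column maxima are 15 and 18, so Player II's minimax is 15. These differ, so the equilibrium is in mixed strategies.
Let Player II play A with probability q. Player I is indifferent when 10q + 18(1−q) = 15q + 3(1−q), giving q = 3/4.

3/4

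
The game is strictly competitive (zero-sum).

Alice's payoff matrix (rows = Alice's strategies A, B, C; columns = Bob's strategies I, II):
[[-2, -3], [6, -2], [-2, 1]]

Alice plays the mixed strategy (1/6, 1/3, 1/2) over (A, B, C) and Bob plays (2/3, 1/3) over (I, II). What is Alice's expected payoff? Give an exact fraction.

Against (2/3, 1/3), each row's expected payoff is A: -7/3; B: 10/3; C: -1.
Taking the (1/6, 1/3, 1/2)-weighted average: (1/6)·(-7/3) + (1/3)·(10/3) + (1/2)·(-1) = 2/9.

2/9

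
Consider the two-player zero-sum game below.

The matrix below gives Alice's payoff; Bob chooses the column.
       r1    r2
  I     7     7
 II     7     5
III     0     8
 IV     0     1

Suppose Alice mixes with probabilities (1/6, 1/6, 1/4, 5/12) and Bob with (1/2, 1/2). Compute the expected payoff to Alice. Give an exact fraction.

Against (1/2, 1/2), each row's expected payoff is I: 7; II: 6; III: 4; IV: 1/2.
Taking the (1/6, 1/6, 1/4, 5/12)-weighted average: (1/6)·(7) + (1/6)·(6) + (1/4)·(4) + (5/12)·(1/2) = 27/8.

27/8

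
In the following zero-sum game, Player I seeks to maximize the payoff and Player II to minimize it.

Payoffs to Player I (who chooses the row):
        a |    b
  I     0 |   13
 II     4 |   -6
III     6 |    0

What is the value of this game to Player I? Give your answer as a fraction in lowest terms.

Row II is strictly dominated by row III, so Player I never plays it.
The remaining 2×2 game on (I, III) × (a, b) has no saddle point. Let Player I play I with probability p; indifference gives 6(1−p) = 13p, so p = 6/19.
Similarly Player II's optimal q on a is 13/19, and the value is 0·(13/19) + (13)·(6/19) = 78/19.

78/19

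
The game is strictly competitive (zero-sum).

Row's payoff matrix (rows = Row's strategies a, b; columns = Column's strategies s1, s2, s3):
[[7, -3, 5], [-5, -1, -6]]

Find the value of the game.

-23/13

Column s1 is strictly dominated by s3 for Column (it gives Row more in every row).
The remaining 2×2 game on (a, b) × (s2, s3) has no saddle point. Let Row play a with probability p; indifference gives −3p − (1−p) = 5p − 6(1−p), so p = 5/13.
Similarly Column's optimal q on s2 is 11/13, and the value is -3·(11/13) + (5)·(2/13) = -23/13.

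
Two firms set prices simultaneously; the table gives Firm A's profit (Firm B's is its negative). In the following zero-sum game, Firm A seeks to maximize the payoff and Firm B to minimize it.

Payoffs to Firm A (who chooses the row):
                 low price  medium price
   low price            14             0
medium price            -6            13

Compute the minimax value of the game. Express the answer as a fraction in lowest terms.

182/33

Row minima are 0 and -6, so Firm A's maximin is 0; column maxima are 14 and 13, so Firm B's minimax is 13. These differ, so the equilibrium is in mixed strategies.
Let Firm A play low price with probability p. Firm B is indifferent when 14p − 6(1−p) = 13(1−p), giving p = 19/33.
Let Firm B play low price with probability q. Firm A is indifferent when 14q = −6q + 13(1−q), giving q = 13/33.
The value is 14·(13/33) + (0)·(20/33) = 182/33.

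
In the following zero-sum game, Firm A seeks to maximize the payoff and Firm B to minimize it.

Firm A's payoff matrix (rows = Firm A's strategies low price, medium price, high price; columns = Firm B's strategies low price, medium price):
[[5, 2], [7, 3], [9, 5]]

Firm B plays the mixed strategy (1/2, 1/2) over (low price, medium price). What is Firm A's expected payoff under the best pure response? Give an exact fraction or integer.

7

low price: (5)·(1/2) + (2)·(1/2) = 7/2.
medium price: (7)·(1/2) + (3)·(1/2) = 5.
high price: (9)·(1/2) + (5)·(1/2) = 7.
The best pure response is high price with expected payoff 7.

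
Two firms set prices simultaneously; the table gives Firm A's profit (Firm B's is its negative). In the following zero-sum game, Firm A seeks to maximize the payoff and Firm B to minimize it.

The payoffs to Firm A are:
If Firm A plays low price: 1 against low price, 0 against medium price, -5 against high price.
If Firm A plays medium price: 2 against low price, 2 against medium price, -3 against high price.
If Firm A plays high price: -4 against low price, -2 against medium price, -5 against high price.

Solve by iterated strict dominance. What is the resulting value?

-3

Column low price is strictly dominated by high price for Firm B (-5<1, -3<2, -5<-4); eliminate low price.
Column medium price is strictly dominated by high price for Firm B (-5<0, -3<2, -5<-2); eliminate medium price.
Row low price is strictly dominated by row medium price (-3>-5); eliminate low price.
Row high price is strictly dominated by row medium price (-3>-5); eliminate high price.
Only (medium price, high price) remains, with payoff -3.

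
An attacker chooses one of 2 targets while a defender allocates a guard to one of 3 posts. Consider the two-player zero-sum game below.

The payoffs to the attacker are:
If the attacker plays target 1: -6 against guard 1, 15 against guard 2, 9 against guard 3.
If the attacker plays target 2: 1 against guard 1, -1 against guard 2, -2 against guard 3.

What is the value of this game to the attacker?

Column guard 2 is strictly dominated by guard 3 for the defender (it gives the attacker more in every row).
The remaining 2×2 game on (target 1, target 2) × (guard 1, guard 3) has no saddle point. Let the attacker play target 1 with probability p; indifference gives −6p + (1−p) = 9p − 2(1−p), so p = 1/6.
Similarly the defender's optimal q on guard 1 is 11/18, and the value is -6·(11/18) + (9)·(7/18) = -1/6.

-1/6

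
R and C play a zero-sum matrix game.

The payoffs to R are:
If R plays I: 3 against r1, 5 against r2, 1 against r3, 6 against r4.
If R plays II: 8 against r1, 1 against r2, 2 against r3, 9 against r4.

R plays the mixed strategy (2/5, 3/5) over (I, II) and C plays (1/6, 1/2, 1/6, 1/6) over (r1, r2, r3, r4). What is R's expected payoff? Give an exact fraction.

58/15

Against (1/6, 1/2, 1/6, 1/6), each row's expected payoff is I: 25/6; II: 11/3.
Taking the (2/5, 3/5)-weighted average: (2/5)·(25/6) + (3/5)·(11/3) = 58/15.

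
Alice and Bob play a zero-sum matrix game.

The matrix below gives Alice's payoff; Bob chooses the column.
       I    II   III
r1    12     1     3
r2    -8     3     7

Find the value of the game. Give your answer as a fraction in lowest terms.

2

Column III is strictly dominated by II for Bob (it gives Alice more in every row).
The remaining 2×2 game on (r1, r2) × (I, II) has no saddle point. Let Alice play r1 with probability p; indifference gives 12p − 8(1−p) = p + 3(1−p), so p = 1/2.
Similarly Bob's optimal q on I is 1/11, and the value is 12·(1/11) + (1)·(10/11) = 2.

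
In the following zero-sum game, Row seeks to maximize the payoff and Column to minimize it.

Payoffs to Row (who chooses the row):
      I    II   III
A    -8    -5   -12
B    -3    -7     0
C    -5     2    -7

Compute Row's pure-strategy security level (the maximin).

-7

The worst-case payoff for each row is A: -12, B: -7, C: -7.
The best of these is -7.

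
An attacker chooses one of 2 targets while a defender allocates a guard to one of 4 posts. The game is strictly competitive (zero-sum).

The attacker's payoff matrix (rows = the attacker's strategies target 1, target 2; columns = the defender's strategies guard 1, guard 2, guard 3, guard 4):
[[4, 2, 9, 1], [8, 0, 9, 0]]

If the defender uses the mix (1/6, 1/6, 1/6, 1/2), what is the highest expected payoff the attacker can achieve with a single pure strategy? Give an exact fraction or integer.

target 1: (4)·(1/6) + (2)·(1/6) + (9)·(1/6) + (1)·(1/2) = 3.
target 2: (8)·(1/6) + (0)·(1/6) + (9)·(1/6) + (0)·(1/2) = 17/6.
The best pure response is target 1 with expected payoff 3.

3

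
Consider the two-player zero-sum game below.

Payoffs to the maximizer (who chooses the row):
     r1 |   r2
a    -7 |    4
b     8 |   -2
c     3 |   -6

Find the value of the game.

6/7

Row c is strictly dominated by row b, so the maximizer never plays it.
The remaining 2×2 game on (a, b) × (r1, r2) has no saddle point. Let the maximizer play a with probability p; indifference gives −7p + 8(1−p) = 4p − 2(1−p), so p = 10/21.
Similarly the minimizer's optimal q on r1 is 2/7, and the value is -7·(2/7) + (4)·(5/7) = 6/7.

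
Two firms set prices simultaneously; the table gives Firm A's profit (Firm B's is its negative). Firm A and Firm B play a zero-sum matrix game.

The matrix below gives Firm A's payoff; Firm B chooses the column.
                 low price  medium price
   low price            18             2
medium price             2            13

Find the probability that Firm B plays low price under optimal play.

11/27

Row minima are 2 and 2, so Firm A's maximin is 2; column maxima are 18 and 13, so Firm B's minimax is 13. These differ, so the equilibrium is in mixed strategies.
Let Firm B play low price with probability q. Firm A is indifferent when 18q + 2(1−q) = 2q + 13(1−q), giving q = 11/27.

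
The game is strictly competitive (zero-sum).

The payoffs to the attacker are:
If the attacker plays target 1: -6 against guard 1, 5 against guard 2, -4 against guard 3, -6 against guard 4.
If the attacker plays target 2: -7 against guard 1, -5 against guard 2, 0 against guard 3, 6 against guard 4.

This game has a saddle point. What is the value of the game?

-6

Row minima: -6, -7 → the attacker's maximin is -6.
Column maxima: -6, 5, 0, 6 → the defender's minimax is -6.
They coincide at (target 1, guard 1), so the value is -6.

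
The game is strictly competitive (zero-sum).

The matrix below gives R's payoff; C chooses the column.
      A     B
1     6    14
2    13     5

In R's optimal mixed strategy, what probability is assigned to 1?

1/2

Row minima are 6 and 5, so R's maximin is 6; column maxima are 13 and 14, so C's minimax is 13. These differ, so the equilibrium is in mixed strategies.
Let R play 1 with probability p. C is indifferent when 6p + 13(1−p) = 14p + 5(1−p), giving p = 1/2.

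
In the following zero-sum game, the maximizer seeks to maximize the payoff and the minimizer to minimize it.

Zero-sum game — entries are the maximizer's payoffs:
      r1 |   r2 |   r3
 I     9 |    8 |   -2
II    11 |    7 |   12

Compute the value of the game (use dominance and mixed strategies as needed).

22/3

Column r1 is strictly dominated by r2 for the minimizer (it gives the maximizer more in every row).
The remaining 2×2 game on (I, II) × (r2, r3) has no saddle point. Let the maximizer play I with probability p; indifference gives 8p + 7(1−p) = −2p + 12(1−p), so p = 1/3.
Similarly the minimizer's optimal q on r2 is 14/15, and the value is 8·(14/15) + (-2)·(1/15) = 22/3.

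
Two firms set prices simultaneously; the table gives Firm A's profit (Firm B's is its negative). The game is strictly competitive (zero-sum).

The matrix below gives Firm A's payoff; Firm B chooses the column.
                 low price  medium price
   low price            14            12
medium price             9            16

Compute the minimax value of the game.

116/9

Row minima are 12 and 9, so Firm A's maximin is 12; column maxima are 14 and 16, so Firm B's minimax is 14. These differ, so the equilibrium is in mixed strategies.
Let Firm A play low price with probability p. Firm B is indifferent when 14p + 9(1−p) = 12p + 16(1−p), giving p = 7/9.
Let Firm B play low price with probability q. Firm A is indifferent when 14q + 12(1−q) = 9q + 16(1−q), giving q = 4/9.
The value is 14·(4/9) + (12)·(5/9) = 116/9.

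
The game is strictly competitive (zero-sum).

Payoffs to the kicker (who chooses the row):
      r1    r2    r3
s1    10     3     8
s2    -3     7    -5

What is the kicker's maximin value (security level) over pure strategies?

3

The worst-case payoff for each row is s1: 3, s2: -5.
The best of these is 3.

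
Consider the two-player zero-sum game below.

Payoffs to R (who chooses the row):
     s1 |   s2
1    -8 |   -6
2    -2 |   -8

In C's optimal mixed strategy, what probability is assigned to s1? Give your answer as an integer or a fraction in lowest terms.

Row minima are -8 and -8, so R's maximin is -8; column maxima are -2 and -6, so C's minimax is -6. These differ, so the equilibrium is in mixed strategies.
Let C play s1 with probability q. R is indifferent when −8q − 6(1−q) = −2q − 8(1−q), giving q = 1/4.

1/4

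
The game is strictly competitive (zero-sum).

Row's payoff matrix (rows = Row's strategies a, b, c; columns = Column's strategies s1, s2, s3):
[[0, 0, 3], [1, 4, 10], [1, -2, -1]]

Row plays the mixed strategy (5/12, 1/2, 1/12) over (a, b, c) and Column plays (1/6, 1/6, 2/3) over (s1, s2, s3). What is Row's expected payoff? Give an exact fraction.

Against (1/6, 1/6, 2/3), each row's expected payoff is a: 2; b: 15/2; c: -5/6.
Taking the (5/12, 1/2, 1/12)-weighted average: (5/12)·(2) + (1/2)·(15/2) + (1/12)·(-5/6) = 325/72.

325/72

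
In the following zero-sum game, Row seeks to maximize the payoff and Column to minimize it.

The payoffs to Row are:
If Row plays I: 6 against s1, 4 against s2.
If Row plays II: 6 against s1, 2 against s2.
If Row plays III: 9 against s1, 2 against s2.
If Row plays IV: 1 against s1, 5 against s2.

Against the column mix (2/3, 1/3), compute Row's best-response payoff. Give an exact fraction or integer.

I: (6)·(2/3) + (4)·(1/3) = 16/3.
II: (6)·(2/3) + (2)·(1/3) = 14/3.
III: (9)·(2/3) + (2)·(1/3) = 20/3.
IV: (1)·(2/3) + (5)·(1/3) = 7/3.
The best pure response is III with expected payoff 20/3.

20/3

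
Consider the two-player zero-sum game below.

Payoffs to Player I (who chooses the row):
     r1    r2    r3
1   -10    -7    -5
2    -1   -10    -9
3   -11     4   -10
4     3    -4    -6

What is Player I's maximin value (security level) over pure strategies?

The worst-case payoff for each row is 1: -10, 2: -10, 3: -11, 4: -6.
The best of these is -6.

-6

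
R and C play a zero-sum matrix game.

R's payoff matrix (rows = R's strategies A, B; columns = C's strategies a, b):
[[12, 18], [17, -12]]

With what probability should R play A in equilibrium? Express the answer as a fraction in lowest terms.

Row minima are 12 and -12, so R's maximin is 12; column maxima are 17 and 18, so C's minimax is 17. These differ, so the equilibrium is in mixed strategies.
Let R play A with probability p. C is indifferent when 12p + 17(1−p) = 18p − 12(1−p), giving p = 29/35.

29/35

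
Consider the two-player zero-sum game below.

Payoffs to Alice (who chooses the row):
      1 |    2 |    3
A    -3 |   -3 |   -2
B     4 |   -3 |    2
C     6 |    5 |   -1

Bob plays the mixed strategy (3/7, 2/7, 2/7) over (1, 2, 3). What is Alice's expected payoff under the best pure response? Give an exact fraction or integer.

A: (-3)·(3/7) + (-3)·(2/7) + (-2)·(2/7) = -19/7.
B: (4)·(3/7) + (-3)·(2/7) + (2)·(2/7) = 10/7.
C: (6)·(3/7) + (5)·(2/7) + (-1)·(2/7) = 26/7.
The best pure response is C with expected payoff 26/7.

26/7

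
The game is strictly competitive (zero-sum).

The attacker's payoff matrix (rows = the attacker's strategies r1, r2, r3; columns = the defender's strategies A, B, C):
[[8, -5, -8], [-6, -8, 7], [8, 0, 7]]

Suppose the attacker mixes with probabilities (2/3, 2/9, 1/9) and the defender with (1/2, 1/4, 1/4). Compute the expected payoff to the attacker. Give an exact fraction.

Against (1/2, 1/4, 1/4), each row's expected payoff is r1: 3/4; r2: -13/4; r3: 23/4.
Taking the (2/3, 2/9, 1/9)-weighted average: (2/3)·(3/4) + (2/9)·(-13/4) + (1/9)·(23/4) = 5/12.

5/12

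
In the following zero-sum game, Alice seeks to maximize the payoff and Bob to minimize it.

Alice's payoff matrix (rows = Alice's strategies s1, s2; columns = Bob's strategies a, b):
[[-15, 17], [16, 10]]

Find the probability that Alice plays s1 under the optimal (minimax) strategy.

Row minima are -15 and 10, so Alice's maximin is 10; column maxima are 16 and 17, so Bob's minimax is 16. These differ, so the equilibrium is in mixed strategies.
Let Alice play s1 with probability p. Bob is indifferent when −15p + 16(1−p) = 17p + 10(1−p), giving p = 3/19.

3/19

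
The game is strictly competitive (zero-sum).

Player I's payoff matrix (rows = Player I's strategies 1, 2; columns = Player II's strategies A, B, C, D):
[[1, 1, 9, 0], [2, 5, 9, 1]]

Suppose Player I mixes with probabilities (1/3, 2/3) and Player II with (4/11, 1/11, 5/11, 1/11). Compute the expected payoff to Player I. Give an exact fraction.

56/11

Against (4/11, 1/11, 5/11, 1/11), each row's expected payoff is 1: 50/11; 2: 59/11.
Taking the (1/3, 2/3)-weighted average: (1/3)·(50/11) + (2/3)·(59/11) = 56/11.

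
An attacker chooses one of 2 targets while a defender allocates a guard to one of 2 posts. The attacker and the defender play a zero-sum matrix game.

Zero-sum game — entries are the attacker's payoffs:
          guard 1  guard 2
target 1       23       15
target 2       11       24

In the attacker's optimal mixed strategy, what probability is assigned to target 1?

13/21

Row minima are 15 and 11, so the attacker's maximin is 15; column maxima are 23 and 24, so the defender's minimax is 23. These differ, so the equilibrium is in mixed strategies.
Let the attacker play target 1 with probability p. The defender is indifferent when 23p + 11(1−p) = 15p + 24(1−p), giving p = 13/21.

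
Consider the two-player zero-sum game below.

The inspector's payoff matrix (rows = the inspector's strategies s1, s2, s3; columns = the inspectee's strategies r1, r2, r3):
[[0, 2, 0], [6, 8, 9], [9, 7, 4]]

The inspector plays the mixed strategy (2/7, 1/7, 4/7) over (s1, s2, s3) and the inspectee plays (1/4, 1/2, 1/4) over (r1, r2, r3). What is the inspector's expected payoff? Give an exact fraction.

21/4

Against (1/4, 1/2, 1/4), each row's expected payoff is s1: 1; s2: 31/4; s3: 27/4.
Taking the (2/7, 1/7, 4/7)-weighted average: (2/7)·(1) + (1/7)·(31/4) + (4/7)·(27/4) = 21/4.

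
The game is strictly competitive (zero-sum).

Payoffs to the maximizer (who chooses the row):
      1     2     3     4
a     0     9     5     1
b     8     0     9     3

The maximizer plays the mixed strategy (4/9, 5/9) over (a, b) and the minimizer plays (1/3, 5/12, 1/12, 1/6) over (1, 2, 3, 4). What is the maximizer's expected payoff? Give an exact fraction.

443/108

Against (1/3, 5/12, 1/12, 1/6), each row's expected payoff is a: 13/3; b: 47/12.
Taking the (4/9, 5/9)-weighted average: (4/9)·(13/3) + (5/9)·(47/12) = 443/108.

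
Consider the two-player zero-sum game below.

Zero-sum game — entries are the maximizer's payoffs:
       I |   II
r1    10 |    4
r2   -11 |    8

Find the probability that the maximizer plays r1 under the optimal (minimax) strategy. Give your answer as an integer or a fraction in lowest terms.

19/25

Row minima are 4 and -11, so the maximizer's maximin is 4; column maxima are 10 and 8, so the minimizer's minimax is 8. These differ, so the equilibrium is in mixed strategies.
Let the maximizer play r1 with probability p. The minimizer is indifferent when 10p − 11(1−p) = 4p + 8(1−p), giving p = 19/25.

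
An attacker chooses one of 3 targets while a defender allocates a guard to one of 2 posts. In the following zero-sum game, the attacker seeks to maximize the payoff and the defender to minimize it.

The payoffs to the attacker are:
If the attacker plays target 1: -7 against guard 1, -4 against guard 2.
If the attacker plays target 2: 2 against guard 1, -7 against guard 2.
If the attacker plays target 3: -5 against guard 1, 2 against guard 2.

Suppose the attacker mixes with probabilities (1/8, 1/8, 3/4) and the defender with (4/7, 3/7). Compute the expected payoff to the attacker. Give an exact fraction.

Against (4/7, 3/7), each row's expected payoff is target 1: -40/7; target 2: -13/7; target 3: -2.
Taking the (1/8, 1/8, 3/4)-weighted average: (1/8)·(-40/7) + (1/8)·(-13/7) + (3/4)·(-2) = -137/56.

-137/56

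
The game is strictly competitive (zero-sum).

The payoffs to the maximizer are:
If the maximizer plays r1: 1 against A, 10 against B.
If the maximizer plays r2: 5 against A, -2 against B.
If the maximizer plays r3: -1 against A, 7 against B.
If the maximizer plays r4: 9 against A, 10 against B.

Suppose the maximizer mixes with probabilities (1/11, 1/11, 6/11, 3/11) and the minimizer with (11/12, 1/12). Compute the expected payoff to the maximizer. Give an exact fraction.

377/132

Against (11/12, 1/12), each row's expected payoff is r1: 7/4; r2: 53/12; r3: -1/3; r4: 109/12.
Taking the (1/11, 1/11, 6/11, 3/11)-weighted average: (1/11)·(7/4) + (1/11)·(53/12) + (6/11)·(-1/3) + (3/11)·(109/12) = 377/132.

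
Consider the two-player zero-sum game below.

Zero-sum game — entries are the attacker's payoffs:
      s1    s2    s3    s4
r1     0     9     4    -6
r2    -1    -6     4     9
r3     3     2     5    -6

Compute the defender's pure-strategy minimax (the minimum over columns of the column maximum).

The worst case (largest entry) in each column is s1: 3, s2: 9, s3: 5, s4: 9.
The best (smallest) of these is 3.

3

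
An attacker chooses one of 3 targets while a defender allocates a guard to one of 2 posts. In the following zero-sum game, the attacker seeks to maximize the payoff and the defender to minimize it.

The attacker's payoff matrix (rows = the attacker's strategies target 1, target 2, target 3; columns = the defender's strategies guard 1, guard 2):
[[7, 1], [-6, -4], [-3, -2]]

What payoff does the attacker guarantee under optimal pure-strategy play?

1

Row minima: 1, -6, -3 → the attacker's maximin is 1.
Column maxima: 7, 1 → the defender's minimax is 1.
They coincide at (target 1, guard 2), so the value is 1.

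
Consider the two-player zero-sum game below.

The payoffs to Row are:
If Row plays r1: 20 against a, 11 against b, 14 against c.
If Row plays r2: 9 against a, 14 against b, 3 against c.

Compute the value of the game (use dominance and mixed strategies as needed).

Column a is strictly dominated by c for Column (it gives Row more in every row).
The remaining 2×2 game on (r1, r2) × (b, c) has no saddle point. Let Row play r1 with probability p; indifference gives 11p + 14(1−p) = 14p + 3(1−p), so p = 11/14.
Similarly Column's optimal q on b is 11/14, and the value is 11·(11/14) + (14)·(3/14) = 163/14.

163/14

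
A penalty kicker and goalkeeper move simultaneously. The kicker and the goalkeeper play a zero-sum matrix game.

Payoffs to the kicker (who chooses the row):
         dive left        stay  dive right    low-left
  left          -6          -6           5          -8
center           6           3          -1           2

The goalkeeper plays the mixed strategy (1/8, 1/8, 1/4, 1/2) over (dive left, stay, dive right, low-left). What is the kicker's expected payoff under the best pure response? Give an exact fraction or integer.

left: (-6)·(1/8) + (-6)·(1/8) + (5)·(1/4) + (-8)·(1/2) = -17/4.
center: (6)·(1/8) + (3)·(1/8) + (-1)·(1/4) + (2)·(1/2) = 15/8.
The best pure response is center with expected payoff 15/8.

15/8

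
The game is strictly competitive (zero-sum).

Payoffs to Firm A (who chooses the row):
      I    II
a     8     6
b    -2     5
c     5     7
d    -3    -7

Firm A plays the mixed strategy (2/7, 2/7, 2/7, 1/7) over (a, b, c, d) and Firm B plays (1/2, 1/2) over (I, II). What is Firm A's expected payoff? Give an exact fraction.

Against (1/2, 1/2), each row's expected payoff is a: 7; b: 3/2; c: 6; d: -5.
Taking the (2/7, 2/7, 2/7, 1/7)-weighted average: (2/7)·(7) + (2/7)·(3/2) + (2/7)·(6) + (1/7)·(-5) = 24/7.

24/7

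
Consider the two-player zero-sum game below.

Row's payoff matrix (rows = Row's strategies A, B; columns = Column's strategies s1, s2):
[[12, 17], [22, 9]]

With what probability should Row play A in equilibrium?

Row minima are 12 and 9, so Row's maximin is 12; column maxima are 22 and 17, so Column's minimax is 17. These differ, so the equilibrium is in mixed strategies.
Let Row play A with probability p. Column is indifferent when 12p + 22(1−p) = 17p + 9(1−p), giving p = 13/18.

13/18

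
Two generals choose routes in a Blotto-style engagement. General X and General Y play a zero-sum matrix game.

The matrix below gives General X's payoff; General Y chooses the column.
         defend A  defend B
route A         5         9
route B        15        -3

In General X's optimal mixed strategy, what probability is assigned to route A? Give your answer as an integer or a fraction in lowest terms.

Row minima are 5 and -3, so General X's maximin is 5; column maxima are 15 and 9, so General Y's minimax is 9. These differ, so the equilibrium is in mixed strategies.
Let General X play route A with probability p. General Y is indifferent when 5p + 15(1−p) = 9p − 3(1−p), giving p = 9/11.

9/11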